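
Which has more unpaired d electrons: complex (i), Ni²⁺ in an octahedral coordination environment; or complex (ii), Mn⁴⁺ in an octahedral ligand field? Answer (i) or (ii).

(i): Ni is in group 10, so Ni²⁺ is d⁸ (10 − 2 = 8); For octahedral d⁸ the high- and low-spin configurations coincide; t2g^6 e_g^2 → 2 unpaired.
(ii): Mn⁴⁺: group 7, so d-count = 7 − 4 = 3; For octahedral d³ the high- and low-spin configurations coincide; t2g^3 e_g^0 → 3 unpaired.
So (ii) has more unpaired electrons.

(ii)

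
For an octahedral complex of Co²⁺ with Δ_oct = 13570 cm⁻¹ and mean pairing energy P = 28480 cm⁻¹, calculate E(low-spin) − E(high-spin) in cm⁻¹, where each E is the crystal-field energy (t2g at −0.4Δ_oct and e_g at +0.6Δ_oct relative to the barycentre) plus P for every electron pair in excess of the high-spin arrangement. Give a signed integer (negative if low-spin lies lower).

Co sits in group 9; removing 2 electrons leaves Co²⁺ with 9 − 2 = 7 d electrons.
High-spin d⁷ fills as t2g^5 e_g^2 with CFSE 5(−0.4) + 2(+0.6) = -0.8Δ_oct = -10856 cm⁻¹.
Low-spin t2g^6 e_g^1 gives -1.8Δ_oct = -24426 cm⁻¹, but forming 1 extra pair costs 1P = 28480 cm⁻¹, so E(LS) = -24426 + 28480 = 4054 cm⁻¹.
The difference is 4054 − (-10856) = 14910 cm⁻¹, so high-spin lies lower.

14910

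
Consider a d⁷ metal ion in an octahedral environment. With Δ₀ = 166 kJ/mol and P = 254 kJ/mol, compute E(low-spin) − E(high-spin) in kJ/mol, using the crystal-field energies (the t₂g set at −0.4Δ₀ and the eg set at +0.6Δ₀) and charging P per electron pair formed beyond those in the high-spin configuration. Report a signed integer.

High-spin d⁷ fills as t₂g⁵ eg² with CFSE 5(−0.4) + 2(+0.6) = -0.8Δ₀ = -133 kJ/mol.
Low-spin t₂g⁶ eg¹ gives -1.8Δ₀ = -299 kJ/mol, but forming 1 extra pair costs 1P = 254 kJ/mol, so E(LS) = -299 + 254 = -45 kJ/mol.
E(LS) − E(HS) = -45 − (-133) = 88 kJ/mol.

88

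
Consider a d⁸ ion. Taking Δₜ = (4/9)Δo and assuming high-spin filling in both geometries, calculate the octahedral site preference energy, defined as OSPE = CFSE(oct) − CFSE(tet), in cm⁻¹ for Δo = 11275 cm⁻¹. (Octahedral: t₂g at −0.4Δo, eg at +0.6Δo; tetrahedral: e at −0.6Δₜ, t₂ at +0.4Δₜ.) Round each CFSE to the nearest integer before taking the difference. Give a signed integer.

Octahedral high-spin t₂g⁶ eg²: CFSE = -1.2 × 11275 = -13530 cm⁻¹.
In a tetrahedral site the filling is e⁴ t₂⁴: CFSE(tet) = -0.8Δₜ = -0.8 × (4/9)(11275) = -4009 cm⁻¹.
Subtracting, OSPE = -13530 − (-4009) = -9521 cm⁻¹.

-9521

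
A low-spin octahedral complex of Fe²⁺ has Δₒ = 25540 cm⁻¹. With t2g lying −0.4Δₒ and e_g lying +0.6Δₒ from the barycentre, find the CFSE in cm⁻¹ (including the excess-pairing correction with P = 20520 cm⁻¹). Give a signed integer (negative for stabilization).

-20256

Fe sits in group 8; removing 2 electrons leaves Fe²⁺ with 8 − 2 = 6 d electrons.
Electron filling gives t2g^6 e_g^0.
Orbital CFSE = 6(-0.4) + 0(0.6) = -2.4Δₒ = -2.4 × 25540 = -61296 cm⁻¹.
High-spin d⁶ would be t2g^4 e_g^2 with 1 pair; low-spin has 3, so 2 excess pairs cost +2P = +41040 cm⁻¹.
Net CFSE = -61296 + 41040 = -20256 cm⁻¹.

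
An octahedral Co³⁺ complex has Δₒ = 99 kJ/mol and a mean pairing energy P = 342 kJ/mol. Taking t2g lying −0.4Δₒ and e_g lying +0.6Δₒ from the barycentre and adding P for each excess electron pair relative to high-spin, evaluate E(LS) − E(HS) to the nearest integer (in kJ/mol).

Co is in group 9, so Co³⁺ is d⁶ (9 − 3 = 6).
High-spin: t2g^4 e_g^2, CFSE = -0.4Δₒ = -40 kJ/mol.
Low-spin t2g^6 e_g^0 gives -2.4Δₒ = -238 kJ/mol, but forming 2 extra pairs costs 2P = 684 kJ/mol, so E(LS) = -238 + 684 = 446 kJ/mol.
Thus E(LS) − E(HS) = 486 kJ/mol.

486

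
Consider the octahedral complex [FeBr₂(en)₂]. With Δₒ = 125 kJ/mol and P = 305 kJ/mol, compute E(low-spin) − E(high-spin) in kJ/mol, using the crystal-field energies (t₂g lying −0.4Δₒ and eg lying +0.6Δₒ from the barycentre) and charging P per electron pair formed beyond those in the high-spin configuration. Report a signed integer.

360

Ligand charges: 2×(-1) from Br⁻ and 2×(+0) from en sum to -2; with overall charge +0, Fe is +2.
Group 8 minus oxidation state +2 gives a d⁶ configuration for Fe²⁺.
In the high-spin limit (t₂g⁴ eg²) the orbital term is -0.4Δₒ = -50 kJ/mol, with no excess pairing.
For low-spin the configuration is t₂g⁶ eg⁰: orbital energy -2.4 × 125 = -300 kJ/mol, and 2 additional pairs relative to high-spin add 610 kJ/mol, giving 310 kJ/mol.
Thus E(LS) − E(HS) = 360 kJ/mol.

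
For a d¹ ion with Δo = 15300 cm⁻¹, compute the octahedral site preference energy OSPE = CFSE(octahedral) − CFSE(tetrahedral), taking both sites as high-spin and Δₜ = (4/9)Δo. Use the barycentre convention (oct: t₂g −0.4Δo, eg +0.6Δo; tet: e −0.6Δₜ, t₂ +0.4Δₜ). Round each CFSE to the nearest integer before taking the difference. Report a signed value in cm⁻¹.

Octahedral high-spin t₂g¹ eg⁰: CFSE = -0.4 × 15300 = -6120 cm⁻¹.
In a tetrahedral site the filling is e¹ t₂⁰: CFSE(tet) = -0.6Δₜ = -0.6 × (4/9)(15300) = -4080 cm⁻¹.
Subtracting, OSPE = -6120 − (-4080) = -2040 cm⁻¹.

-2040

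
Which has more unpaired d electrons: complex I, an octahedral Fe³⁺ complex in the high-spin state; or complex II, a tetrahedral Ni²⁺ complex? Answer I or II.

I

I: Fe sits in group 8; removing 3 electrons leaves Fe³⁺ with 8 − 3 = 5 d electrons; t2g^3 e_g^2 → 5 unpaired.
II: Ni²⁺: group 10, so d-count = 10 − 2 = 8; With tetrahedral geometry the complex is necessarily high-spin; e^4 t2^4 → 2 unpaired.
So I has more unpaired electrons.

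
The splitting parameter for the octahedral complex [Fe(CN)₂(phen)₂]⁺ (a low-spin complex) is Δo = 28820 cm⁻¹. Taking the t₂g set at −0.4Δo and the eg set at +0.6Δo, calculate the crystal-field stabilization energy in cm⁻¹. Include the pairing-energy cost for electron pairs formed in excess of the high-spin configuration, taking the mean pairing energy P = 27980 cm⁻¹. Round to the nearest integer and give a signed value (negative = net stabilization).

Ligand charges: 2×(-1) from CN⁻ and 2×(+0) from phen sum to -2; with overall charge +1, Fe is +3.
Fe³⁺: group 8, so d-count = 8 − 3 = 5.
Electron filling gives t₂g⁵ eg⁰.
The orbital stabilization is -2.0Δo = -2.0 × 28820 = -57640 cm⁻¹.
Pairing penalty: 2 pairs vs 0 in the high-spin reference → 2 extra × P = 55960 cm⁻¹.
Overall CFSE = -57640 + 55960 = -1680 cm⁻¹.

-1680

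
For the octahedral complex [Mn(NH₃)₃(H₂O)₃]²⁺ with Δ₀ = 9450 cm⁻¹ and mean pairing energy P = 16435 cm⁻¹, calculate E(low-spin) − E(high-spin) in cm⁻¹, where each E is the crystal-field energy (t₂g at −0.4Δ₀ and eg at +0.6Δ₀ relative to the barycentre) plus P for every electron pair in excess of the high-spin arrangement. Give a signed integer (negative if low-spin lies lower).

Ligand charges: 3×(+0) from NH₃ and 3×(+0) from H₂O sum to +0; with overall charge +2, Mn is +2.
Mn sits in group 7; removing 2 electrons leaves Mn²⁺ with 7 − 2 = 5 d electrons.
High-spin d⁵ fills as t₂g³ eg² with CFSE 3(−0.4) + 2(+0.6) = 0.0Δ₀ = 0 cm⁻¹.
Low-spin t₂g⁵ eg⁰ gives -2.0Δ₀ = -18900 cm⁻¹, but forming 2 extra pairs costs 2P = 32870 cm⁻¹, so E(LS) = -18900 + 32870 = 13970 cm⁻¹.
The difference is 13970 − (0) = 13970 cm⁻¹, so high-spin lies lower.

13970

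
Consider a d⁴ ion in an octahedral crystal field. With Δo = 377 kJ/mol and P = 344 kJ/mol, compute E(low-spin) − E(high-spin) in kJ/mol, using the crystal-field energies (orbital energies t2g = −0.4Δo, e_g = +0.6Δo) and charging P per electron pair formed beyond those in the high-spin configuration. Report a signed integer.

-33

High-spin: t2g^3 e_g^1, CFSE = -0.6Δo = -226 kJ/mol.
Low-spin t2g^4 e_g^0 gives -1.6Δo = -603 kJ/mol, but forming 1 extra pair costs 1P = 344 kJ/mol, so E(LS) = -603 + 344 = -259 kJ/mol.
E(LS) − E(HS) = -259 − (-226) = -33 kJ/mol.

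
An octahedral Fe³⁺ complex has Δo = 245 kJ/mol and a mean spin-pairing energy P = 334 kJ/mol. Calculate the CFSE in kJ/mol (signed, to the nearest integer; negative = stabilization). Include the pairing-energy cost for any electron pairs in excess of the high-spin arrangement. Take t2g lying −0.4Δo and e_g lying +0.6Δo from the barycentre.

Fe sits in group 8; removing 3 electrons leaves Fe³⁺ with 8 − 3 = 5 d electrons.
Here Δo < P (245 < 334), so the high-spin state is favoured.
Configuration: t2g^3 e_g^2.
Orbital CFSE = 0.0Δo = 0.0 × 245 = 0 kJ/mol.
High-spin has no excess pairs, so no pairing correction applies.

0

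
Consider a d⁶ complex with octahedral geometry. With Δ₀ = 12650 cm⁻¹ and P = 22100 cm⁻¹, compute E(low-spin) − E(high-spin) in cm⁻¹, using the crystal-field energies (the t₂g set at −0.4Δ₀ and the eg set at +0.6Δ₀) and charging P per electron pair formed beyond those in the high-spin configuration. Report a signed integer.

High-spin d⁶ fills as t₂g⁴ eg² with CFSE 4(−0.4) + 2(+0.6) = -0.4Δ₀ = -5060 cm⁻¹.
For low-spin the configuration is t₂g⁶ eg⁰: orbital energy -2.4 × 12650 = -30360 cm⁻¹, and 2 additional pairs relative to high-spin add 44200 cm⁻¹, giving 13840 cm⁻¹.
E(LS) − E(HS) = 13840 − (-5060) = 18900 cm⁻¹.

18900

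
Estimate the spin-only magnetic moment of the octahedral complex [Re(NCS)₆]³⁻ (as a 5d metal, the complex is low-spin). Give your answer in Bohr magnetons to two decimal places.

2.83 Bohr magnetons

Each NCS⁻ contributes -1; 6 × (-1) = -6. With overall charge -3, Re is in the +3 oxidation state.
Re sits in group 7; removing 3 electrons leaves Re³⁺ with 7 − 3 = 4 d electrons.
Configuration: t₂g⁴ eg⁰ → 2 unpaired electrons.
μ(spin-only) = √[2(2+2)] = √8 ≈ 2.83 Bohr magnetons.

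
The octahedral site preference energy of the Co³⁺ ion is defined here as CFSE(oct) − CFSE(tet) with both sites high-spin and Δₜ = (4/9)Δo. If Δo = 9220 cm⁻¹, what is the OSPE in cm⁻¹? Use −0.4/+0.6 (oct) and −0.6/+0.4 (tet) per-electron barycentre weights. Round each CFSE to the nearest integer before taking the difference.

-1229

Co is in group 9, so Co³⁺ is d⁶ (9 − 3 = 6).
In an octahedral site d⁶ (HS) is t2g^4 e_g^2, giving CFSE(oct) = -0.4Δo = -3688 cm⁻¹.
Tetrahedral: e^3 t2^3, CFSE = 3(−0.6) + 3(+0.4) = -0.6Δₜ = -0.6 × (4/9) × 9220 = -2459 cm⁻¹.
OSPE = CFSE(oct) − CFSE(tet) = -3688 − (-2459) = -1229 cm⁻¹.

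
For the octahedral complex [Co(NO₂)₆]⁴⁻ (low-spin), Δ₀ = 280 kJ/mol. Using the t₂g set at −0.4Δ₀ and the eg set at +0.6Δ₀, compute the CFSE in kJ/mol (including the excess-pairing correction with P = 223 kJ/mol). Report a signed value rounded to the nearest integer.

-281

Each NO₂⁻ contributes -1; 6 × (-1) = -6. With overall charge -4, Co is in the +2 oxidation state.
Co is in group 9, so Co²⁺ is d⁷ (9 − 2 = 7).
Electron filling gives t₂g⁶ eg¹.
The orbital stabilization is -1.8Δ₀ = -1.8 × 280 = -504 kJ/mol.
High-spin d⁷ would be t₂g⁵ eg² with 2 pairs; low-spin has 3, so 1 excess pair costs +1P = +223 kJ/mol.
Combining: -504 + 223 = -281 kJ/mol.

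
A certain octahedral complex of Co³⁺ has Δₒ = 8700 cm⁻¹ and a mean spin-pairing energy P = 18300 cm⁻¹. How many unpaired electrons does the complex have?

4

Co is in group 9, so Co³⁺ is d⁶ (9 − 3 = 6).
Here Δₒ < P (8700 < 18300), so the high-spin state is favoured.
Configuration: t₂g⁴ eg².
Unpaired electrons: 4.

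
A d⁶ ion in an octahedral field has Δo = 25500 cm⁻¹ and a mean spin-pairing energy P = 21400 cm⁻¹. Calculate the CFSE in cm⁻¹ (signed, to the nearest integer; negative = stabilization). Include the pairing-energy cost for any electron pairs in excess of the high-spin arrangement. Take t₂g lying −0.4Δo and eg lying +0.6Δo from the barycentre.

-18400

Since Δo = 25500 cm⁻¹ > P = 21400 cm⁻¹, the complex adopts the low-spin configuration.
Filling d⁶ accordingly: t₂g⁶ eg⁰.
Orbital CFSE = -2.4Δo = -2.4 × 25500 = -61200 cm⁻¹.
Excess pairs vs high-spin: 3 − 1 = 2; pairing cost = +42800 cm⁻¹.
Net CFSE = -61200 + 42800 = -18400 cm⁻¹.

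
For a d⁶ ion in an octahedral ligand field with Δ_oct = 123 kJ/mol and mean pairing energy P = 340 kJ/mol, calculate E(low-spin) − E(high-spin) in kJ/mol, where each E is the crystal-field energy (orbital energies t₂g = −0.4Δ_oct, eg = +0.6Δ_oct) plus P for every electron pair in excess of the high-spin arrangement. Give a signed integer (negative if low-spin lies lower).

High-spin d⁶ fills as t₂g⁴ eg² with CFSE 4(−0.4) + 2(+0.6) = -0.4Δ_oct = -49 kJ/mol.
Low-spin: t₂g⁶ eg⁰, orbital CFSE = -2.4Δ_oct = -295 kJ/mol; plus 2 excess pairs × P = +680 kJ/mol; total 385 kJ/mol.
The difference is 385 − (-49) = 434 kJ/mol, so high-spin lies lower.

434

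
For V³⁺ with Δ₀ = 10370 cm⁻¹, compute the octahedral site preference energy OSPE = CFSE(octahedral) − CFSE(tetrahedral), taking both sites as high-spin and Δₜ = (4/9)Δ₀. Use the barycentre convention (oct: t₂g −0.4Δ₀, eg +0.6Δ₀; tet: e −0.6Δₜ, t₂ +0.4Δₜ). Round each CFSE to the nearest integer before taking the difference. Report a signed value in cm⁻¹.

Group 5 minus oxidation state +3 gives a d² configuration for V³⁺.
Octahedral high-spin t2g^2 e_g^0: CFSE = -0.8 × 10370 = -8296 cm⁻¹.
Tetrahedral e^2 t2^0 gives -1.2Δₜ = -1.2 × (4/9) × 10370 = -5531 cm⁻¹.
OSPE = -8296 − (-5531) = -2765 cm⁻¹.

-2765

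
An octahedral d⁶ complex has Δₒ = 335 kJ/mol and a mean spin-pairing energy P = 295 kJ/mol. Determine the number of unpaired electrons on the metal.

0

Since Δₒ = 335 kJ/mol > P = 295 kJ/mol, the complex adopts the low-spin configuration.
Filling d⁶ accordingly: t₂g⁶ eg⁰.
Unpaired electrons: 0.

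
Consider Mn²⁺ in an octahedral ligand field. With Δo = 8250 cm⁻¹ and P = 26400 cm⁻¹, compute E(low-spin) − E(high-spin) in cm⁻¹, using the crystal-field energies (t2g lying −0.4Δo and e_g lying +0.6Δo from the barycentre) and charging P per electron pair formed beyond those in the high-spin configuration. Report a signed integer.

Mn is in group 7, so Mn²⁺ is d⁵ (7 − 2 = 5).
In the high-spin limit (t2g^3 e_g^2) the orbital term is 0.0Δo = 0 cm⁻¹, with no excess pairing.
Low-spin: t2g^5 e_g^0, orbital CFSE = -2.0Δo = -16500 cm⁻¹; plus 2 excess pairs × P = +52800 cm⁻¹; total 36300 cm⁻¹.
Thus E(LS) − E(HS) = 36300 cm⁻¹.

36300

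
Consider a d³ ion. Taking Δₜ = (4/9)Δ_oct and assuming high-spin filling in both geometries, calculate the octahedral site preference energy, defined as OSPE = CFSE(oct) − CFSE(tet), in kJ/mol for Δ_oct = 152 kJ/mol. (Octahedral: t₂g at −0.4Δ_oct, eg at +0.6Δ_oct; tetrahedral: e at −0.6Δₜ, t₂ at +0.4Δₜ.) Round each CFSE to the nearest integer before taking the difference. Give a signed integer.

-128

Octahedral (high-spin): t₂g³ eg⁰, CFSE = 3(−0.4) + 0(+0.6) = -1.2Δ_oct = -1.2 × 152 = -182 kJ/mol.
In a tetrahedral site the filling is e² t₂¹: CFSE(tet) = -0.8Δₜ = -0.8 × (4/9)(152) = -54 kJ/mol.
OSPE = CFSE(oct) − CFSE(tet) = -182 − (-54) = -128 kJ/mol.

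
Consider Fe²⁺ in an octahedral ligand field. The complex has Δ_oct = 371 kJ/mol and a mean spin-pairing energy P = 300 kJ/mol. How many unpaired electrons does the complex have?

Fe sits in group 8; removing 2 electrons leaves Fe²⁺ with 8 − 2 = 6 d electrons.
Since Δ_oct = 371 kJ/mol > P = 300 kJ/mol, the complex adopts the low-spin configuration.
That gives t₂g⁶ eg⁰.
Unpaired electrons: 0.

0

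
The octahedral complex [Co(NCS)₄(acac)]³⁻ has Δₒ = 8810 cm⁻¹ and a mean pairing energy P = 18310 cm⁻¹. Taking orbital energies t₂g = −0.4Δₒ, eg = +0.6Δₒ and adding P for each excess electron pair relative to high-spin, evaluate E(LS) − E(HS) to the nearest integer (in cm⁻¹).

9500

Ligand charges: 4×(-1) from NCS⁻ and 1×(-1) from acac⁻ sum to -5; with overall charge -3, Co is +2.
Co sits in group 9; removing 2 electrons leaves Co²⁺ with 9 − 2 = 7 d electrons.
In the high-spin limit (t₂g⁵ eg²) the orbital term is -0.8Δₒ = -7048 cm⁻¹, with no excess pairing.
Low-spin: t₂g⁶ eg¹, orbital CFSE = -1.8Δₒ = -15858 cm⁻¹; plus 1 excess pair × P = +18310 cm⁻¹; total 2452 cm⁻¹.
Thus E(LS) − E(HS) = 9500 cm⁻¹.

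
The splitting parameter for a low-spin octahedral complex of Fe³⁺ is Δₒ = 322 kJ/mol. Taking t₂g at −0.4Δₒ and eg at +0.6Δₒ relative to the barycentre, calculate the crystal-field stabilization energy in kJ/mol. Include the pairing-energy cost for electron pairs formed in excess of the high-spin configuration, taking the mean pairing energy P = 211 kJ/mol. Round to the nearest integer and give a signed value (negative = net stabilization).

-222

Fe sits in group 8; removing 3 electrons leaves Fe³⁺ with 8 − 3 = 5 d electrons.
The d⁵ electrons fill as t₂g⁵ eg⁰.
CFSE(orbital) = 5×(-0.4Δₒ) + 0×(0.6Δₒ) = -2.0Δₒ; with Δₒ = 322 kJ/mol that is -644 kJ/mol.
Relative to high-spin t₂g³ eg² (0 paired), the low-spin configuration has 2 additional pairs, contributing +2 × 211 = +422 kJ/mol.
Net CFSE = -644 + 422 = -222 kJ/mol.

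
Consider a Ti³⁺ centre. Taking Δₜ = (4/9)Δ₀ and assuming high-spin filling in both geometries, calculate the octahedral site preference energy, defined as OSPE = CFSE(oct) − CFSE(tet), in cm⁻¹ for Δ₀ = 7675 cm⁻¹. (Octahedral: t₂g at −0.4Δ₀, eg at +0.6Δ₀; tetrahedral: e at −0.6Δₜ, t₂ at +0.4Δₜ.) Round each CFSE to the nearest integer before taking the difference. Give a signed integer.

-1023

Ti³⁺: group 4, so d-count = 4 − 3 = 1.
Octahedral (high-spin): t₂g¹ eg⁰, CFSE = 1(−0.4) + 0(+0.6) = -0.4Δ₀ = -0.4 × 7675 = -3070 cm⁻¹.
Tetrahedral: e¹ t₂⁰, CFSE = 1(−0.6) + 0(+0.4) = -0.6Δₜ = -0.6 × (4/9) × 7675 = -2047 cm⁻¹.
Subtracting, OSPE = -3070 − (-2047) = -1023 cm⁻¹.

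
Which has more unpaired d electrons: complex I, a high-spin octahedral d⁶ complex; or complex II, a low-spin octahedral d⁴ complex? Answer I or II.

I: t2g^4 e_g^2 → 4 unpaired.
II: t₂g⁴ eg⁰ → 2 unpaired.
So I has more unpaired electrons.

I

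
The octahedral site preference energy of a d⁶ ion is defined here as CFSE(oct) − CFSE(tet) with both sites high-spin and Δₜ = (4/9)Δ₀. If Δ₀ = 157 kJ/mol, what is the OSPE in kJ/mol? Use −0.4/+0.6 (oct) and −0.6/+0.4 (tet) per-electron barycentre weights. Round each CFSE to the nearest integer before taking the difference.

-21

In an octahedral site d⁶ (HS) is t₂g⁴ eg², giving CFSE(oct) = -0.4Δ₀ = -63 kJ/mol.
In a tetrahedral site the filling is e³ t₂³: CFSE(tet) = -0.6Δₜ = -0.6 × (4/9)(157) = -42 kJ/mol.
Subtracting, OSPE = -63 − (-42) = -21 kJ/mol.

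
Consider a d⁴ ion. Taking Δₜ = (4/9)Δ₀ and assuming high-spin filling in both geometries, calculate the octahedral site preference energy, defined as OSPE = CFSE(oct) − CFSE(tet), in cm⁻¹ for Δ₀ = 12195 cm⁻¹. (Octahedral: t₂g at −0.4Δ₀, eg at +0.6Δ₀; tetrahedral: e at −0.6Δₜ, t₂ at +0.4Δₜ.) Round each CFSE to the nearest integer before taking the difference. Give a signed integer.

Octahedral (high-spin): t2g^3 e_g^1, CFSE = 3(−0.4) + 1(+0.6) = -0.6Δ₀ = -0.6 × 12195 = -7317 cm⁻¹.
Tetrahedral: e^2 t2^2, CFSE = 2(−0.6) + 2(+0.4) = -0.4Δₜ = -0.4 × (4/9) × 12195 = -2168 cm⁻¹.
Subtracting, OSPE = -7317 − (-2168) = -5149 cm⁻¹.

-5149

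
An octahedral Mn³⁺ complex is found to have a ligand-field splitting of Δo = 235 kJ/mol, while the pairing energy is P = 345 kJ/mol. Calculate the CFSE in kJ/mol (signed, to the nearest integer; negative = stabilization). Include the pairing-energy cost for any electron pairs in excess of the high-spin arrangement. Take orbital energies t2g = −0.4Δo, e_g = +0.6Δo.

Group 7 minus oxidation state +3 gives a d⁴ configuration for Mn³⁺.
Δo < P, so pairing is avoided: the ground state is high-spin.
Filling d⁴ accordingly: t2g^3 e_g^1.
Orbital CFSE = -0.6Δo = -0.6 × 235 = -141 kJ/mol.
High-spin has no excess pairs, so no pairing correction applies.

-141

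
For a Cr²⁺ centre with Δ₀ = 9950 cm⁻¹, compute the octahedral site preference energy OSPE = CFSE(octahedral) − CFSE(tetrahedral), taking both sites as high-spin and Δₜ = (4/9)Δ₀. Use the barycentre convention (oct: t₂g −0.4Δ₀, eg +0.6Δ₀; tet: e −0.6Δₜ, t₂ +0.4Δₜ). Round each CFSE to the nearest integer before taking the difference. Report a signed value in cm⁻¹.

Cr²⁺: group 6, so d-count = 6 − 2 = 4.
Octahedral high-spin t2g^3 e_g^1: CFSE = -0.6 × 9950 = -5970 cm⁻¹.
Tetrahedral: e^2 t2^2, CFSE = 2(−0.6) + 2(+0.4) = -0.4Δₜ = -0.4 × (4/9) × 9950 = -1769 cm⁻¹.
Subtracting, OSPE = -5970 − (-1769) = -4201 cm⁻¹.

-4201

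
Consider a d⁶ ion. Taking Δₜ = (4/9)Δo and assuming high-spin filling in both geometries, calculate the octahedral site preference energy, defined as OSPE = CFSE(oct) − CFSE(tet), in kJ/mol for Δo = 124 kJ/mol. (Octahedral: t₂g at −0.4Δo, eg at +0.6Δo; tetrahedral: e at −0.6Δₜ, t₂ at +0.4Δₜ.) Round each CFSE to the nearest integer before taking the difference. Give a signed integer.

-17

Octahedral high-spin t₂g⁴ eg²: CFSE = -0.4 × 124 = -50 kJ/mol.
In a tetrahedral site the filling is e³ t₂³: CFSE(tet) = -0.6Δₜ = -0.6 × (4/9)(124) = -33 kJ/mol.
Subtracting, OSPE = -50 − (-33) = -17 kJ/mol.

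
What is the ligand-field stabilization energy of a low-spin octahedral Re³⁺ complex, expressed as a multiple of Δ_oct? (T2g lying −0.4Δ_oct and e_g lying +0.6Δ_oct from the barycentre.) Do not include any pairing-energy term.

Group 7 minus oxidation state +3 gives a d⁴ configuration for Re³⁺.
Configuration: t2g^4 e_g^0.
CFSE = 4(-0.4Δ_oct) + 0(0.6Δ_oct) = -1.6Δ_oct + 0.0Δ_oct = -1.6Δ_oct.

-1.6 Δ_oct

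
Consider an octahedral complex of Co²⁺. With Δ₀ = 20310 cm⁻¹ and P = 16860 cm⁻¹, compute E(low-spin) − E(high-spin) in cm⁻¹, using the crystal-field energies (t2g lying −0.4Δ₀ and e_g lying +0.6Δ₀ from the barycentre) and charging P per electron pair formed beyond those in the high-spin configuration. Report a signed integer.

Co sits in group 9; removing 2 electrons leaves Co²⁺ with 9 − 2 = 7 d electrons.
High-spin d⁷ fills as t2g^5 e_g^2 with CFSE 5(−0.4) + 2(+0.6) = -0.8Δ₀ = -16248 cm⁻¹.
Low-spin: t2g^6 e_g^1, orbital CFSE = -1.8Δ₀ = -36558 cm⁻¹; plus 1 excess pair × P = +16860 cm⁻¹; total -19698 cm⁻¹.
Thus E(LS) − E(HS) = -3450 cm⁻¹.

-3450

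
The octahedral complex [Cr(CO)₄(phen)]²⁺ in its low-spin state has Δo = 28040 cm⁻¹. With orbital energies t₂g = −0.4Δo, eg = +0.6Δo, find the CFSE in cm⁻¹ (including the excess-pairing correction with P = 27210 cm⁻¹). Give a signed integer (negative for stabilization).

Ligand charges: 4×(+0) from CO and 1×(+0) from phen sum to +0; with overall charge +2, Cr is +2.
Cr²⁺: group 6, so d-count = 6 − 2 = 4.
The d⁴ electrons fill as t₂g⁴ eg⁰.
CFSE(orbital) = 4×(-0.4Δo) + 0×(0.6Δo) = -1.6Δo; with Δo = 28040 cm⁻¹ that is -44864 cm⁻¹.
High-spin d⁴ would be t₂g³ eg¹ with 0 pairs; low-spin has 1, so 1 excess pair costs +1P = +27210 cm⁻¹.
Combining: -44864 + 27210 = -17654 cm⁻¹.

-17654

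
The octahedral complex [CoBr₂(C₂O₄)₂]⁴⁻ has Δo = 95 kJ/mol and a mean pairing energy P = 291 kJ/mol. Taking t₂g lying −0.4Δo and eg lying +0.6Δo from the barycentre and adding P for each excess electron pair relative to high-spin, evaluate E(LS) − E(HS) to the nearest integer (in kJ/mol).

196

Ligand charges: 2×(-1) from Br⁻ and 2×(-2) from C₂O₄²⁻ sum to -6; with overall charge -4, Co is +2.
Group 9 minus oxidation state +2 gives a d⁷ configuration for Co²⁺.
In the high-spin limit (t₂g⁵ eg²) the orbital term is -0.8Δo = -76 kJ/mol, with no excess pairing.
For low-spin the configuration is t₂g⁶ eg¹: orbital energy -1.8 × 95 = -171 kJ/mol, and 1 additional pair relative to high-spin adds 291 kJ/mol, giving 120 kJ/mol.
The difference is 120 − (-76) = 196 kJ/mol, so high-spin lies lower.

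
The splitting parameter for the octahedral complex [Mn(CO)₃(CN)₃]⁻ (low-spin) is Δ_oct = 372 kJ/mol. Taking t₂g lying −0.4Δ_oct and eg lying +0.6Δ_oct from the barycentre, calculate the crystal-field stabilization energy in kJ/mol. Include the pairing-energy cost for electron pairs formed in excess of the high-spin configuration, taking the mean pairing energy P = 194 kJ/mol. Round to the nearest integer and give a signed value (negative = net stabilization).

-356

Ligand charges: 3×(+0) from CO and 3×(-1) from CN⁻ sum to -3; with overall charge -1, Mn is +2.
Group 7 minus oxidation state +2 gives a d⁵ configuration for Mn²⁺.
Electron filling gives t₂g⁵ eg⁰.
The orbital stabilization is -2.0Δ_oct = -2.0 × 372 = -744 kJ/mol.
Pairing penalty: 2 pairs vs 0 in the high-spin reference → 2 extra × P = 388 kJ/mol.
Overall CFSE = -744 + 388 = -356 kJ/mol.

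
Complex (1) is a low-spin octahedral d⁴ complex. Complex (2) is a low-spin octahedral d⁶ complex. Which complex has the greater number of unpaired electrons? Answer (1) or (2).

(1)

(1): t₂g⁴ eg⁰ → 2 unpaired.
(2): t2g^6 e_g^0 → 0 unpaired.
So (1) has more unpaired electrons.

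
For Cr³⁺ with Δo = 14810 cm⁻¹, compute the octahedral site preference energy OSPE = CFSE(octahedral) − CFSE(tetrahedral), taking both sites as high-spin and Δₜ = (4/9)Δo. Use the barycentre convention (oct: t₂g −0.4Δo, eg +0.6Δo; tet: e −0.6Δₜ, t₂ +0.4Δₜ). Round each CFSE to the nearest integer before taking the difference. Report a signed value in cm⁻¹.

-12506

Cr is in group 6, so Cr³⁺ is d³ (6 − 3 = 3).
Octahedral (high-spin): t2g^3 e_g^0, CFSE = 3(−0.4) + 0(+0.6) = -1.2Δo = -1.2 × 14810 = -17772 cm⁻¹.
In a tetrahedral site the filling is e^2 t2^1: CFSE(tet) = -0.8Δₜ = -0.8 × (4/9)(14810) = -5266 cm⁻¹.
OSPE = CFSE(oct) − CFSE(tet) = -17772 − (-5266) = -12506 cm⁻¹.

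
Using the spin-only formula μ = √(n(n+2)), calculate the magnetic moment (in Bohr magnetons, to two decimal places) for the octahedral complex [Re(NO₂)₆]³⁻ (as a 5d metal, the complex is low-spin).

2.83 Bohr magnetons

Each NO₂⁻ contributes -1; 6 × (-1) = -6. With overall charge -3, Re is in the +3 oxidation state.
Re is in group 7, so Re³⁺ is d⁴ (7 − 3 = 4).
Configuration: t₂g⁴ eg⁰ → 2 unpaired electrons.
μ(spin-only) = √[2(2+2)] = √8 ≈ 2.83 Bohr magnetons.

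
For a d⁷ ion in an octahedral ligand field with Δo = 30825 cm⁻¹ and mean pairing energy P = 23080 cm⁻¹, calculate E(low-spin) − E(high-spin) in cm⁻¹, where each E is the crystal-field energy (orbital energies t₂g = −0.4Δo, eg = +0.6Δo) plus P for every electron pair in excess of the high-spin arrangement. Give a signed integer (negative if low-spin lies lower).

-7745

High-spin: t₂g⁵ eg², CFSE = -0.8Δo = -24660 cm⁻¹.
Low-spin: t₂g⁶ eg¹, orbital CFSE = -1.8Δo = -55485 cm⁻¹; plus 1 excess pair × P = +23080 cm⁻¹; total -32405 cm⁻¹.
Thus E(LS) − E(HS) = -7745 cm⁻¹.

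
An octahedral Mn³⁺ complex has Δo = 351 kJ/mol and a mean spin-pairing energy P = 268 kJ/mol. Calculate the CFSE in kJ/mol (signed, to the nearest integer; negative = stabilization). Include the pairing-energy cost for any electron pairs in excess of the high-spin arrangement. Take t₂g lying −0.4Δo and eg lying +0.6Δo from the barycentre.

-294

Mn sits in group 7; removing 3 electrons leaves Mn³⁺ with 7 − 3 = 4 d electrons.
Here Δo > P (351 > 268), so the low-spin state is favoured.
That gives t₂g⁴ eg⁰.
Orbital CFSE = -1.6Δo = -1.6 × 351 = -562 kJ/mol.
Excess pairs vs high-spin: 1 − 0 = 1; pairing cost = +268 kJ/mol.
Net CFSE = -562 + 268 = -294 kJ/mol.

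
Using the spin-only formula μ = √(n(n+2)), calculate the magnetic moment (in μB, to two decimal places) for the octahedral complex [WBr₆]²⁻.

Each Br⁻ contributes -1; 6 × (-1) = -6. With overall charge -2, W is in the +4 oxidation state.
Group 6 minus oxidation state +4 gives a d² configuration for W⁴⁺.
For octahedral d² the high- and low-spin configurations coincide.
Configuration: t₂g² eg⁰ → 2 unpaired electrons.
μ(spin-only) = √[2(2+2)] = √8 ≈ 2.83 μB.

2.83 μB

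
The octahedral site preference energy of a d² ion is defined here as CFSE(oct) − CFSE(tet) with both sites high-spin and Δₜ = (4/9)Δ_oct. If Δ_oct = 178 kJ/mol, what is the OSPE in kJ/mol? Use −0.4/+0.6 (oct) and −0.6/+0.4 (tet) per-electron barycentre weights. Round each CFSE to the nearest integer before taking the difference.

Octahedral high-spin t₂g² eg⁰: CFSE = -0.8 × 178 = -142 kJ/mol.
In a tetrahedral site the filling is e² t₂⁰: CFSE(tet) = -1.2Δₜ = -1.2 × (4/9)(178) = -95 kJ/mol.
OSPE = -142 − (-95) = -47 kJ/mol.

-47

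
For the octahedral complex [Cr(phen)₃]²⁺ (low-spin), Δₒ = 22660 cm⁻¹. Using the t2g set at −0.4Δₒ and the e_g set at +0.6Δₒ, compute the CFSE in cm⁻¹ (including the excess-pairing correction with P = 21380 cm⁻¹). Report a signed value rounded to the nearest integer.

-14876

phen is neutral, so the +2 overall charge sits on Cr: oxidation state +2.
Cr²⁺: group 6, so d-count = 6 − 2 = 4.
Configuration: t2g^4 e_g^0.
Orbital CFSE = 4(-0.4) + 0(0.6) = -1.6Δₒ = -1.6 × 22660 = -36256 cm⁻¹.
Pairing penalty: 1 pair vs 0 in the high-spin reference → 1 extra × P = 21380 cm⁻¹.
Overall CFSE = -36256 + 21380 = -14876 cm⁻¹.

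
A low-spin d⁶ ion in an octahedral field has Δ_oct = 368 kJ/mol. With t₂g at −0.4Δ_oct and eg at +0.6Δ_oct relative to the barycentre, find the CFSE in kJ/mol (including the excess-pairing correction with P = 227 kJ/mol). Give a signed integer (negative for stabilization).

-429

Configuration: t₂g⁶ eg⁰.
Orbital CFSE = 6(-0.4) + 0(0.6) = -2.4Δ_oct = -2.4 × 368 = -883 kJ/mol.
Pairing penalty: 3 pairs vs 1 in the high-spin reference → 2 extra × P = 454 kJ/mol.
Net CFSE = -883 + 454 = -429 kJ/mol.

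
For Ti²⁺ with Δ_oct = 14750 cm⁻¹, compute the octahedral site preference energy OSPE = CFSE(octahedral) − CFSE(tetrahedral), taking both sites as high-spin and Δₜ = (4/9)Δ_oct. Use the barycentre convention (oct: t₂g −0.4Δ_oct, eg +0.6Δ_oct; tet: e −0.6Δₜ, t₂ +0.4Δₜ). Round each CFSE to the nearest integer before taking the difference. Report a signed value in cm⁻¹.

-3933

Ti²⁺: group 4, so d-count = 4 − 2 = 2.
Octahedral high-spin t₂g² eg⁰: CFSE = -0.8 × 14750 = -11800 cm⁻¹.
Tetrahedral: e² t₂⁰, CFSE = 2(−0.6) + 0(+0.4) = -1.2Δₜ = -1.2 × (4/9) × 14750 = -7867 cm⁻¹.
OSPE = CFSE(oct) − CFSE(tet) = -11800 − (-7867) = -3933 cm⁻¹.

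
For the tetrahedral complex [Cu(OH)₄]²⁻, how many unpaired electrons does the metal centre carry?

1

Each OH⁻ contributes -1; 4 × (-1) = -4. With overall charge -2, Cu is in the +2 oxidation state.
Cu²⁺: group 11, so d-count = 11 − 2 = 9.
Tetrahedral splitting is small, so the complex is high-spin.
Configuration: e⁴ t₂⁵, giving 1 unpaired electron.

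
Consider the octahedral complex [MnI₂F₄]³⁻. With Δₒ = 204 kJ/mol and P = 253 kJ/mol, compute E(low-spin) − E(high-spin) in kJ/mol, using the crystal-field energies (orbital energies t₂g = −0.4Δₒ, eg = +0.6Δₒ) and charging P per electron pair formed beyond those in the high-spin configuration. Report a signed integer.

Ligand charges: 2×(-1) from I⁻ and 4×(-1) from F⁻ sum to -6; with overall charge -3, Mn is +3.
Group 7 minus oxidation state +3 gives a d⁴ configuration for Mn³⁺.
In the high-spin limit (t₂g³ eg¹) the orbital term is -0.6Δₒ = -122 kJ/mol, with no excess pairing.
For low-spin the configuration is t₂g⁴ eg⁰: orbital energy -1.6 × 204 = -326 kJ/mol, and 1 additional pair relative to high-spin adds 253 kJ/mol, giving -73 kJ/mol.
E(LS) − E(HS) = -73 − (-122) = 49 kJ/mol.

49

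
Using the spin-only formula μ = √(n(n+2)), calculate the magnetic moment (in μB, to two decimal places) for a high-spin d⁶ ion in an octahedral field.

Configuration: t₂g⁴ eg² → 4 unpaired electrons.
μ(spin-only) = √[4(4+2)] = √24 ≈ 4.90 μB.

4.90 μB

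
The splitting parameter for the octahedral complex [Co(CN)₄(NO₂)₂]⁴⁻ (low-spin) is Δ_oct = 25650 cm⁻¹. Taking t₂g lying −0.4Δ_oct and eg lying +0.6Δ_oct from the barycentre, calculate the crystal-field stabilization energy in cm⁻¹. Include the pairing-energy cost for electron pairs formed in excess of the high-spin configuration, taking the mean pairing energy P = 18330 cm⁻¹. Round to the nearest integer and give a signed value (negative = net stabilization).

-27840

Ligand charges: 4×(-1) from CN⁻ and 2×(-1) from NO₂⁻ sum to -6; with overall charge -4, Co is +2.
Co sits in group 9; removing 2 electrons leaves Co²⁺ with 9 − 2 = 7 d electrons.
Electron filling gives t₂g⁶ eg¹.
CFSE(orbital) = 6×(-0.4Δ_oct) + 1×(0.6Δ_oct) = -1.8Δ_oct; with Δ_oct = 25650 cm⁻¹ that is -46170 cm⁻¹.
Relative to high-spin t₂g⁵ eg² (2 paired), the low-spin configuration has 1 additional pair, contributing +1 × 18330 = +18330 cm⁻¹.
Overall CFSE = -46170 + 18330 = -27840 cm⁻¹.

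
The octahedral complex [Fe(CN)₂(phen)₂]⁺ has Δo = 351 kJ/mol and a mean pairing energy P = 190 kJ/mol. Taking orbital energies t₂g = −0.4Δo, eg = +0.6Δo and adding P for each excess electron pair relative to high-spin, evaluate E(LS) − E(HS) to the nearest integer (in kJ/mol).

-322

Ligand charges: 2×(-1) from CN⁻ and 2×(+0) from phen sum to -2; with overall charge +1, Fe is +3.
Fe is in group 8, so Fe³⁺ is d⁵ (8 − 3 = 5).
In the high-spin limit (t₂g³ eg²) the orbital term is 0.0Δo = 0 kJ/mol, with no excess pairing.
Low-spin: t₂g⁵ eg⁰, orbital CFSE = -2.0Δo = -702 kJ/mol; plus 2 excess pairs × P = +380 kJ/mol; total -322 kJ/mol.
Thus E(LS) − E(HS) = -322 kJ/mol.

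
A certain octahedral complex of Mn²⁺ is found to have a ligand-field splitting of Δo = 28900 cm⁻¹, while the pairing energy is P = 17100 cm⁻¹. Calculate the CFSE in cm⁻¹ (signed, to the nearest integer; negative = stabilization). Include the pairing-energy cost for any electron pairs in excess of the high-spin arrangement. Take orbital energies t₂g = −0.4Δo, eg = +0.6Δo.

Group 7 minus oxidation state +2 gives a d⁵ configuration for Mn²⁺.
Δo > P, so pairing is preferred: the ground state is low-spin.
That gives t₂g⁵ eg⁰.
Orbital CFSE = -2.0Δo = -2.0 × 28900 = -57800 cm⁻¹.
Excess pairs vs high-spin: 2 − 0 = 2; pairing cost = +34200 cm⁻¹.
Net CFSE = -57800 + 34200 = -23600 cm⁻¹.

-23600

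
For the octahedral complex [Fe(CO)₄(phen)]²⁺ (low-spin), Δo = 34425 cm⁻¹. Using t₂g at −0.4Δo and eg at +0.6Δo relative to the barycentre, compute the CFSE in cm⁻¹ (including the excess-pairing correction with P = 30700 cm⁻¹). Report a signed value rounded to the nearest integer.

-21220

Ligand charges: 4×(+0) from CO and 1×(+0) from phen sum to +0; with overall charge +2, Fe is +2.
Fe²⁺: group 8, so d-count = 8 − 2 = 6.
Electron filling gives t₂g⁶ eg⁰.
CFSE(orbital) = 6×(-0.4Δo) + 0×(0.6Δo) = -2.4Δo; with Δo = 34425 cm⁻¹ that is -82620 cm⁻¹.
Pairing penalty: 3 pairs vs 1 in the high-spin reference → 2 extra × P = 61400 cm⁻¹.
Combining: -82620 + 61400 = -21220 cm⁻¹.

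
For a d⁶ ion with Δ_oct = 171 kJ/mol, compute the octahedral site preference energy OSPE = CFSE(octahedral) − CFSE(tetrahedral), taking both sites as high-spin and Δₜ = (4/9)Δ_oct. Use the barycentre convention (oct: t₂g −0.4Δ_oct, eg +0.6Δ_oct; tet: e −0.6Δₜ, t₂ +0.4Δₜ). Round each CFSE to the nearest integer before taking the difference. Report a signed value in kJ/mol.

-22

Octahedral high-spin t2g^4 e_g^2: CFSE = -0.4 × 171 = -68 kJ/mol.
In a tetrahedral site the filling is e^3 t2^3: CFSE(tet) = -0.6Δₜ = -0.6 × (4/9)(171) = -46 kJ/mol.
Subtracting, OSPE = -68 − (-46) = -22 kJ/mol.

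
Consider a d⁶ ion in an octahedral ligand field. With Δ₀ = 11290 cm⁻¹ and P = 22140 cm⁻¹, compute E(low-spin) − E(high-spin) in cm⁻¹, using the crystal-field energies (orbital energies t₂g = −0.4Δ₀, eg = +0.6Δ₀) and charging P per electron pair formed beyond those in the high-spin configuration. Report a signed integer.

21700

In the high-spin limit (t₂g⁴ eg²) the orbital term is -0.4Δ₀ = -4516 cm⁻¹, with no excess pairing.
Low-spin t₂g⁶ eg⁰ gives -2.4Δ₀ = -27096 cm⁻¹, but forming 2 extra pairs costs 2P = 44280 cm⁻¹, so E(LS) = -27096 + 44280 = 17184 cm⁻¹.
E(LS) − E(HS) = 17184 − (-4516) = 21700 cm⁻¹.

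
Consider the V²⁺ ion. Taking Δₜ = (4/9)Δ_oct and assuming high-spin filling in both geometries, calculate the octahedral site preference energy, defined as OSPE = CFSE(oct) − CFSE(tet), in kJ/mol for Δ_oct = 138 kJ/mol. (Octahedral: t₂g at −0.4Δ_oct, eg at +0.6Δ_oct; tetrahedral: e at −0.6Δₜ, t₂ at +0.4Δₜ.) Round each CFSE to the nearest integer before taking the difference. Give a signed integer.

-117

V sits in group 5; removing 2 electrons leaves V²⁺ with 5 − 2 = 3 d electrons.
Octahedral (high-spin): t₂g³ eg⁰, CFSE = 3(−0.4) + 0(+0.6) = -1.2Δ_oct = -1.2 × 138 = -166 kJ/mol.
Tetrahedral e² t₂¹ gives -0.8Δₜ = -0.8 × (4/9) × 138 = -49 kJ/mol.
Subtracting, OSPE = -166 − (-49) = -117 kJ/mol.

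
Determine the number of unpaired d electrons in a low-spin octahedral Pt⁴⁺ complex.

0

Pt⁴⁺: group 10, so d-count = 10 − 4 = 6.
Configuration: t2g^6 e_g^0, giving 0 unpaired electrons.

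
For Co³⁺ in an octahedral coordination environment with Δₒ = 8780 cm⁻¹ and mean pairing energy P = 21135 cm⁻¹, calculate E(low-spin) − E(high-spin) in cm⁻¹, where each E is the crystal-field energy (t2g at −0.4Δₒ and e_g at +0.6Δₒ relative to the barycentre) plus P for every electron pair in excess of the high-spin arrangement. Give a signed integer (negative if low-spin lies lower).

Group 9 minus oxidation state +3 gives a d⁶ configuration for Co³⁺.
High-spin: t2g^4 e_g^2, CFSE = -0.4Δₒ = -3512 cm⁻¹.
Low-spin t2g^6 e_g^0 gives -2.4Δₒ = -21072 cm⁻¹, but forming 2 extra pairs costs 2P = 42270 cm⁻¹, so E(LS) = -21072 + 42270 = 21198 cm⁻¹.
E(LS) − E(HS) = 21198 − (-3512) = 24710 cm⁻¹.

24710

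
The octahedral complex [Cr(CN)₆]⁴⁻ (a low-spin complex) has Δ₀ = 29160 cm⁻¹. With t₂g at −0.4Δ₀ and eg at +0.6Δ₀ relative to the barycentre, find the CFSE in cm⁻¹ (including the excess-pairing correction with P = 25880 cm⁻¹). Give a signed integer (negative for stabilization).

Each CN⁻ contributes -1; 6 × (-1) = -6. With overall charge -4, Cr is in the +2 oxidation state.
Group 6 minus oxidation state +2 gives a d⁴ configuration for Cr²⁺.
The d⁴ electrons fill as t₂g⁴ eg⁰.
The orbital stabilization is -1.6Δ₀ = -1.6 × 29160 = -46656 cm⁻¹.
High-spin d⁴ would be t₂g³ eg¹ with 0 pairs; low-spin has 1, so 1 excess pair costs +1P = +25880 cm⁻¹.
Combining: -46656 + 25880 = -20776 cm⁻¹.

-20776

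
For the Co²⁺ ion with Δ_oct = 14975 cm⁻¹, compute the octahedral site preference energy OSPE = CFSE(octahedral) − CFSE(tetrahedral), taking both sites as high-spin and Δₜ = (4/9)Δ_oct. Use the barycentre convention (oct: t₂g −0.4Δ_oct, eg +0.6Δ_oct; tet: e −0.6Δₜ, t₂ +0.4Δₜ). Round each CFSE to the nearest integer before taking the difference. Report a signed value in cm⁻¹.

-3993

Group 9 minus oxidation state +2 gives a d⁷ configuration for Co²⁺.
In an octahedral site d⁷ (HS) is t2g^5 e_g^2, giving CFSE(oct) = -0.8Δ_oct = -11980 cm⁻¹.
Tetrahedral: e^4 t2^3, CFSE = 4(−0.6) + 3(+0.4) = -1.2Δₜ = -1.2 × (4/9) × 14975 = -7987 cm⁻¹.
OSPE = CFSE(oct) − CFSE(tet) = -11980 − (-7987) = -3993 cm⁻¹.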